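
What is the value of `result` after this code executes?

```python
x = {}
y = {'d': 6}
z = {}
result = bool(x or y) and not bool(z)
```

x = {}; y = {'d': 6}; z = {}; result = True

True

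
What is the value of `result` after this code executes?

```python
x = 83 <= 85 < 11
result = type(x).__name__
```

x is bool; result = 'bool'

'bool'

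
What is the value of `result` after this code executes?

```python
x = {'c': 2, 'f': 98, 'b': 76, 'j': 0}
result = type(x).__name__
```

x is dict; result = 'dict'

'dict'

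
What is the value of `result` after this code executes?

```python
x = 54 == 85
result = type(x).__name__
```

x is bool; result = 'bool'

'bool'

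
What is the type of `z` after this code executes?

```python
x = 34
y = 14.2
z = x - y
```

int - float = float

float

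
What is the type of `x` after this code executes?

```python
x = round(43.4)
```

round() with no decimal places returns int

int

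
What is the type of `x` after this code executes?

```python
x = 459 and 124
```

'and' with truthy values returns last operand (int)

int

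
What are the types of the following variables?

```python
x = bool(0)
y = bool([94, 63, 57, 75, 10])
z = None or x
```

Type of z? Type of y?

None or bool returns the bool; bool() returns bool

bool, bool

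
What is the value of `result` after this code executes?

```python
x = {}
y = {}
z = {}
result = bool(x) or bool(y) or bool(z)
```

x = {}; y = {}; z = {}; result = False

False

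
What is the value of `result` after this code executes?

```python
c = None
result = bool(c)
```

c = None; result = False

False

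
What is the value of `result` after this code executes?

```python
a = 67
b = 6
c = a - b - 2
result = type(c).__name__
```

a is int; b is int; c is int; result = 'int'

'int'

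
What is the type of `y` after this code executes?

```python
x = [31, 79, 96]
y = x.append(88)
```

list.append() returns None (mutates in place)

NoneType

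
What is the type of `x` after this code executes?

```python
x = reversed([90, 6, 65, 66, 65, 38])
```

reversed() on a list returns list_reverseiterator

list_reverseiterator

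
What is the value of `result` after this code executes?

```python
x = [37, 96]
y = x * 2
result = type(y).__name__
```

x is list; y is list; result = 'list'

'list'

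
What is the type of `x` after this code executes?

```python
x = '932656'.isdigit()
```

str.isdigit() returns bool

bool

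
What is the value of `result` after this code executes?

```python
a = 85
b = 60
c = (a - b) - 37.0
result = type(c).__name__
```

a is int; b is int; c is float; result = 'float'

'float'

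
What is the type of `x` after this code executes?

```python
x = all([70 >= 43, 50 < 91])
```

all() returns bool

bool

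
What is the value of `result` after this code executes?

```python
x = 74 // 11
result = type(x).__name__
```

x is int; result = 'int'

'int'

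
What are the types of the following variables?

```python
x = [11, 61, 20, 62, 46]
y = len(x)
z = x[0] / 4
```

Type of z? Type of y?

int / int = float; len() returns int

float, int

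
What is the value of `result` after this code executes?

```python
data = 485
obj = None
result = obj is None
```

data = 485; obj = None; result = True

True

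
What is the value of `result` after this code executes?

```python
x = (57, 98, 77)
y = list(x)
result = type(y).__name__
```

x is tuple; y is list; result = 'list'

'list'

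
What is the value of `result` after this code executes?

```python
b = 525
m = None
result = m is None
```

b = 525; m = None; result = True

True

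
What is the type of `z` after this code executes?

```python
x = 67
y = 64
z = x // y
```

int // int = int

int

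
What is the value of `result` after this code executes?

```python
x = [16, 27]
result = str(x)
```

x = [16, 27]; result = '[16, 27]'

'[16, 27]'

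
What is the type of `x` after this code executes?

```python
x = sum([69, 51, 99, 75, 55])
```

sum() of ints returns int

int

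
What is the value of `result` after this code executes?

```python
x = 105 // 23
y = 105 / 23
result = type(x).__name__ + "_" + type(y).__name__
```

x is int; y is float; result = 'int_float'

'int_float'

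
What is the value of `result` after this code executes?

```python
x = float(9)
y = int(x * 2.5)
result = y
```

x = 9.0; y = 22; result = 22

22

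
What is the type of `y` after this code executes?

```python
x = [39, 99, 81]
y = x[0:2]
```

Slicing a list returns a list

list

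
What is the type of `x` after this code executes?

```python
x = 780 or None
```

'or' returns first truthy value

int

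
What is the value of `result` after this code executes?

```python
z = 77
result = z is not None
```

z = 77; result = True

True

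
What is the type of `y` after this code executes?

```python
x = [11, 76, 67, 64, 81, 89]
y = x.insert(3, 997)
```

list.insert() returns None

NoneType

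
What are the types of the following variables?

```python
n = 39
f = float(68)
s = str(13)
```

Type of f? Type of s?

f is assigned the result of calling float(), which returns a float; s is assigned the result of calling str(), which returns a str

float, str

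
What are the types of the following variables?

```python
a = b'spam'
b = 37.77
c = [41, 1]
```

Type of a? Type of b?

a is assigned a bytes literal (b'...' prefix); b is assigned a number with a decimal point, so it is a float

bytes, float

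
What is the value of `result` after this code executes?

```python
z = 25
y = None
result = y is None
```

z = 25; y = None; result = True

True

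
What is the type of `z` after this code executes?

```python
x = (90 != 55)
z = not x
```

'not' returns bool

bool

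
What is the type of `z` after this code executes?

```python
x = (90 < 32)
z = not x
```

'not' returns bool

bool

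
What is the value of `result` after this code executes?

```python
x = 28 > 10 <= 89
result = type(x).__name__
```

x is bool; result = 'bool'

'bool'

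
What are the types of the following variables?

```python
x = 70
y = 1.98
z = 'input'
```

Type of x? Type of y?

x is assigned a bare integer (no decimal point), so it is an int; y is assigned a number with a decimal point, so it is a float

int, float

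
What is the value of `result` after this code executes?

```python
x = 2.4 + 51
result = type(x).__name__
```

x is float; result = 'float'

'float'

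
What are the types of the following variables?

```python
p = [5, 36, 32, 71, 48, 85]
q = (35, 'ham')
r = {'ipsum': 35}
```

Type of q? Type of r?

q is assigned a tuple (parenthesized, comma-separated values); r is assigned a dict literal ({key: value})

tuple, dict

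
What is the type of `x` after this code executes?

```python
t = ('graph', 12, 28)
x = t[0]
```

Index 0 of tuple is a str literal

str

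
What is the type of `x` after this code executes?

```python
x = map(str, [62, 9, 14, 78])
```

map() returns a map object

map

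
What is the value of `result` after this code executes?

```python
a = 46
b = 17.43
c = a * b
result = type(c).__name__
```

a is int; b is float; c is float; result = 'float'

'float'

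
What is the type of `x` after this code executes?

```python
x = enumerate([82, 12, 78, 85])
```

enumerate() returns an enumerate object

enumerate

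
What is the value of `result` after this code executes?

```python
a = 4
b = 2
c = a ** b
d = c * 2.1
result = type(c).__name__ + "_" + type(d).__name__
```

a is int; b is int; c is int; d is float; result = 'int_float'

'int_float'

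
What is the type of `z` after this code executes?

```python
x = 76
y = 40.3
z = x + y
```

int + float = float

float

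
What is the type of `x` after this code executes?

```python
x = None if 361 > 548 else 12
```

361 > 548 is False, so the else branch is taken

int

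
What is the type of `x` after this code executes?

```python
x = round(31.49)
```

round() with no decimal places returns int

int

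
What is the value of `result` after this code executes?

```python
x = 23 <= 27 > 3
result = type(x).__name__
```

x is bool; result = 'bool'

'bool'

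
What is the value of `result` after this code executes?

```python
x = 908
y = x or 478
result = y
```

x = 908; y = 908; result = 908

908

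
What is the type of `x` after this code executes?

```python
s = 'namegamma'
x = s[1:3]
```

Slicing a str returns str

str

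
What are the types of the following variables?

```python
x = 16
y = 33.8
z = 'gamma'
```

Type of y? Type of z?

y is assigned a number with a decimal point, so it is a float; z is assigned a quoted string literal, so it is a str

float, str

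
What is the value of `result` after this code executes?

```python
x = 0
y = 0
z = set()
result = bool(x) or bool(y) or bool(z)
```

x = 0; y = 0; z = set(); result = False

False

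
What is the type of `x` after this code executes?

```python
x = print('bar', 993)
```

print() returns None

NoneType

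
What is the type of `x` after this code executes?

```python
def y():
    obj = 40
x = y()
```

Function without return returns None

NoneType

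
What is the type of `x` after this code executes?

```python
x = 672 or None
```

'or' returns first truthy value

int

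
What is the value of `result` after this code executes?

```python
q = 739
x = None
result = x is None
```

q = 739; x = None; result = True

True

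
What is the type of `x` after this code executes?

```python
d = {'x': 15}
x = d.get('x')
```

dict.get() returns value type when found

int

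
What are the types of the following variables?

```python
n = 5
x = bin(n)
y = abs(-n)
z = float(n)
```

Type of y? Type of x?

abs() of int returns int; bin() returns str

int, str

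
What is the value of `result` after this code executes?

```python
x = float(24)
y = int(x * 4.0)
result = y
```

x = 24.0; y = 96; result = 96

96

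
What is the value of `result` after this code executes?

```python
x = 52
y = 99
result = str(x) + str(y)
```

x = 52; y = 99; result = '5299'

'5299'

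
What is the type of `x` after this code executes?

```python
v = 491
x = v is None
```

'is' comparison returns bool

bool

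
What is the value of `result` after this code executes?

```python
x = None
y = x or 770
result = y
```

x = None; y = 770; result = 770

770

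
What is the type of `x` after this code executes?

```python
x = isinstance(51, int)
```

isinstance() returns bool

bool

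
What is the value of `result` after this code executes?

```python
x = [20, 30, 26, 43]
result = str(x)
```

x = [20, 30, 26, 43]; result = '[20, 30, 26, 43]'

'[20, 30, 26, 43]'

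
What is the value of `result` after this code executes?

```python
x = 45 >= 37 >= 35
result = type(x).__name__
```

x is bool; result = 'bool'

'bool'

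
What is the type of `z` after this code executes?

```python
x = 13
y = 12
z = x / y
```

int / int = float

float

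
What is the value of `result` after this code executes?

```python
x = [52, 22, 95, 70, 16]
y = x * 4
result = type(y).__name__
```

x is list; y is list; result = 'list'

'list'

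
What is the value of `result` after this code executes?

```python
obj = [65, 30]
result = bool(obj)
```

obj = [65, 30]; result = True

True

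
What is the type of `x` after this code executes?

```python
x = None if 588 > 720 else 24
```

588 > 720 is False, so the else branch is taken

int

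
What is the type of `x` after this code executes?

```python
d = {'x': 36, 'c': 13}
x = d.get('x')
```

dict.get() returns value type when found

int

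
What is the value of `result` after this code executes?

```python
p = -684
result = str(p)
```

p = -684; result = '-684'

'-684'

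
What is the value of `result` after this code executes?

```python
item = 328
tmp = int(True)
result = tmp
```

item = 328; tmp = 1; result = 1

1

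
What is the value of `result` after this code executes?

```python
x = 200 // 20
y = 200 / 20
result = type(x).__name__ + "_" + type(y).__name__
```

x is int; y is float; result = 'int_float'

'int_float'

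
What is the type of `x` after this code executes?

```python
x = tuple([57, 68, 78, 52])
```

tuple() constructor returns tuple

tuple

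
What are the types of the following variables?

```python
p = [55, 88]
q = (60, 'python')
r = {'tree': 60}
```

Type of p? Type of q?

p is assigned a list literal (square brackets); q is assigned a tuple (parenthesized, comma-separated values)

list, tuple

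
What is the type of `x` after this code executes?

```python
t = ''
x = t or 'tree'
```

'or' returns first truthy value (str)

str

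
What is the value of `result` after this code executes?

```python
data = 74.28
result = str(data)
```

data = 74.28; result = '74.28'

'74.28'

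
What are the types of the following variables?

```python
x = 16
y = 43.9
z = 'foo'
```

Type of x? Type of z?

x is assigned a bare integer (no decimal point), so it is an int; z is assigned a quoted string literal, so it is a str

int, str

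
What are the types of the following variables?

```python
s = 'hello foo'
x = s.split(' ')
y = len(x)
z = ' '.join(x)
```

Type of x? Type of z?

str.split() returns list; str.join() returns str

list, str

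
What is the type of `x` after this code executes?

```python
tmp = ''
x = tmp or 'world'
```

'or' returns first truthy value (str)

str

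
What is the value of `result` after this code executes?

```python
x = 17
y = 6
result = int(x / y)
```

x = 17; y = 6; result = 2

2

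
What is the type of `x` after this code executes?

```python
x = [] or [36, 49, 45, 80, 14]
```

'or' returns first truthy value (list)

list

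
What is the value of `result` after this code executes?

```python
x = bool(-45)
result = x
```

x = True; result = True

True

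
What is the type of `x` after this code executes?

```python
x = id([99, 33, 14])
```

id() returns int

int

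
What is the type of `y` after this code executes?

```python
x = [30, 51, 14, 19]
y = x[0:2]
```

Slicing a list returns a list

list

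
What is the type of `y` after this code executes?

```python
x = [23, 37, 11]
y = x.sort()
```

list.sort() returns None (mutates in place)

NoneType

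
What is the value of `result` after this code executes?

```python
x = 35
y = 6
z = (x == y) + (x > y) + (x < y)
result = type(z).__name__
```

x is int; y is int; z is int; result = 'int'

'int'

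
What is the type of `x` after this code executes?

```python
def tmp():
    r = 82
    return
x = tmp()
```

Bare return returns None

NoneType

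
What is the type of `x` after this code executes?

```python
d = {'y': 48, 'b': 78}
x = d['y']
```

Accessing dict[str, int] with str key returns int

int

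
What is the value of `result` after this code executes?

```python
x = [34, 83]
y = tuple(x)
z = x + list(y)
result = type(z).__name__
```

x is list; y is tuple; z is list; result = 'list'

'list'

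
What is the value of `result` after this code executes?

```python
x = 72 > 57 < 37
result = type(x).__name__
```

x is bool; result = 'bool'

'bool'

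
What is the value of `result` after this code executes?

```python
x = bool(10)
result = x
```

x = True; result = True

True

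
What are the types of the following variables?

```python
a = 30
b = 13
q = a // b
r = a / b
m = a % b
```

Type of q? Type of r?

// returns int; / returns float

int, float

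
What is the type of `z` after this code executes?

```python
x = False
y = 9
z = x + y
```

bool + int = int (bool is subclass of int)

int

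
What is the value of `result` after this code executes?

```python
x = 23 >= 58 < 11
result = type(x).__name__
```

x is bool; result = 'bool'

'bool'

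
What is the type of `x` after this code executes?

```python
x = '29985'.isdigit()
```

str.isdigit() returns bool

bool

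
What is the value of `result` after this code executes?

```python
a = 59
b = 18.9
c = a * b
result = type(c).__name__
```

a is int; b is float; c is float; result = 'float'

'float'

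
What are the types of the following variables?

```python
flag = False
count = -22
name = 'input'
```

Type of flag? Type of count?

flag is assigned the constant False, which has type bool; count is assigned a bare integer (no decimal point), so it is an int

bool, int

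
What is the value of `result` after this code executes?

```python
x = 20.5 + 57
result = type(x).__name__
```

x is float; result = 'float'

'float'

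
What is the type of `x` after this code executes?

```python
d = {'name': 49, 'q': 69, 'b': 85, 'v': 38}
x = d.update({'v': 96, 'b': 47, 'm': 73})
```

dict.update() returns None

NoneType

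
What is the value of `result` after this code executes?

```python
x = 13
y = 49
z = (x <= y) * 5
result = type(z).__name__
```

x is int; y is int; z is int; result = 'int'

'int'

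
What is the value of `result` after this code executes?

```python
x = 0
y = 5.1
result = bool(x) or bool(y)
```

x = 0; y = 5.1; result = True

True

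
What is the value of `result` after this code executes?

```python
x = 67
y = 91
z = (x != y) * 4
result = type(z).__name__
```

x is int; y is int; z is int; result = 'int'

'int'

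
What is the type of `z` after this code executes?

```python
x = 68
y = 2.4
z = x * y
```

int * float = float

float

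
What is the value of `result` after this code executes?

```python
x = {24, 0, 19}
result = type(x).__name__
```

x is set; result = 'set'

'set'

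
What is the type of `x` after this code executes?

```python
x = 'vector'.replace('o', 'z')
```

str.replace() returns str

str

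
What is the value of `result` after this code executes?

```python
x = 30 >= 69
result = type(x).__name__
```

x is bool; result = 'bool'

'bool'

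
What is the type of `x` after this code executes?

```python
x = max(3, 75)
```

max() of ints returns int

int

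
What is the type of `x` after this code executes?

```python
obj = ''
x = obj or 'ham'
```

'or' returns first truthy value (str)

str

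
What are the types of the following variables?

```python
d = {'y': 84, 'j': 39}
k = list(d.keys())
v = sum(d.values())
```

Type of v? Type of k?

sum of ints is int; list() converts to list

int, list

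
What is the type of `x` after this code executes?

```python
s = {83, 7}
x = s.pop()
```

Popping from set[int] returns int

int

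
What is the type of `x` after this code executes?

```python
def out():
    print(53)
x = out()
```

Function without return returns None

NoneType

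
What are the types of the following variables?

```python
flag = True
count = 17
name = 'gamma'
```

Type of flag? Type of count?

flag is assigned the constant True, which has type bool; count is assigned a bare integer (no decimal point), so it is an int

bool, int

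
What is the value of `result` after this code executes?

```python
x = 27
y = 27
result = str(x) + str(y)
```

x = 27; y = 27; result = '2727'

'2727'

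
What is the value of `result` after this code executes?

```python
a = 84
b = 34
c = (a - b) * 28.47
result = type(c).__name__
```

a is int; b is int; c is float; result = 'float'

'float'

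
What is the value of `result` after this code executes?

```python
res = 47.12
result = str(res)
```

res = 47.12; result = '47.12'

'47.12'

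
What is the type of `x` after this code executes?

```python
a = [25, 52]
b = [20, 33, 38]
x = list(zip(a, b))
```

list(zip()) returns a list of tuples

list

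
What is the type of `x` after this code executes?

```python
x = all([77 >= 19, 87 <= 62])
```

all() returns bool

bool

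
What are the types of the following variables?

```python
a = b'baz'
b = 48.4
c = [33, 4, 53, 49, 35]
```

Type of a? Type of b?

a is assigned a bytes literal (b'...' prefix); b is assigned a number with a decimal point, so it is a float

bytes, float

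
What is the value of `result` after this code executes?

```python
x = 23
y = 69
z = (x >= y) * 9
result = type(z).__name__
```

x is int; y is int; z is int; result = 'int'

'int'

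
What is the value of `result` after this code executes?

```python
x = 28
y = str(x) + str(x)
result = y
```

x = 28; y = '2828'; result = '2828'

'2828'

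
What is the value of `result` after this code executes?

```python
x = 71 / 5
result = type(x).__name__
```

x is float; result = 'float'

'float'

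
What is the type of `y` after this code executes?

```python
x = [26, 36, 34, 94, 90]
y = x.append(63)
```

list.append() returns None (mutates in place)

NoneType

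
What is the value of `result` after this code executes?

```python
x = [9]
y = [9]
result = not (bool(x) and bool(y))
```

x = [9]; y = [9]; result = False

False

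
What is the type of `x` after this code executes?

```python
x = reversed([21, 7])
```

reversed() on a list returns list_reverseiterator

list_reverseiterator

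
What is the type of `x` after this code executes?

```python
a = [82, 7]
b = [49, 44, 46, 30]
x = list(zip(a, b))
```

list(zip()) returns a list of tuples

list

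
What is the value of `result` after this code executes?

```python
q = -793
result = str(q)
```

q = -793; result = '-793'

'-793'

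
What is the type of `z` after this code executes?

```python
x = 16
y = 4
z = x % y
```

int % int = int

int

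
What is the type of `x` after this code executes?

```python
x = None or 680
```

'or' with None returns the other truthy value

int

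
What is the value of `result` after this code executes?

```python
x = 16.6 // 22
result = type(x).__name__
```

x is float; result = 'float'

'float'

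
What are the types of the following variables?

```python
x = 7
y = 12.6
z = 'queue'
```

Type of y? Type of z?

y is assigned a number with a decimal point, so it is a float; z is assigned a quoted string literal, so it is a str

float, str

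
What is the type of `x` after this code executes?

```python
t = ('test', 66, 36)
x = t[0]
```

Index 0 of tuple is a str literal

str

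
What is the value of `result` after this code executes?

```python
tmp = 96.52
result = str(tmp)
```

tmp = 96.52; result = '96.52'

'96.52'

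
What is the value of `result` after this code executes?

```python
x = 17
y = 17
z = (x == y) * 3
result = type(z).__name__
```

x is int; y is int; z is int; result = 'int'

'int'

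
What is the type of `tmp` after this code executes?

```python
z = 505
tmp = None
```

None has type NoneType

NoneType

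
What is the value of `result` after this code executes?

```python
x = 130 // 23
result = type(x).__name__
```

x is int; result = 'int'

'int'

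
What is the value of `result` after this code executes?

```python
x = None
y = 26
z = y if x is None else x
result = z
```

x = None; y = 26; z = 26; result = 26

26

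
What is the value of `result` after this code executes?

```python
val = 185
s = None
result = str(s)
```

val = 185; s = None; result = 'None'

'None'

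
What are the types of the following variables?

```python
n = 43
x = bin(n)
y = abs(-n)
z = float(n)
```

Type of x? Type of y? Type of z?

bin() returns str; abs() of int returns int; float() returns float

str, int, float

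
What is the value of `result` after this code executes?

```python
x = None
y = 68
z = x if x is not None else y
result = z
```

x = None; y = 68; z = 68; result = 68

68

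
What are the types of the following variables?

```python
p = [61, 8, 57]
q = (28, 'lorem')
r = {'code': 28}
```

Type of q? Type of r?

q is assigned a tuple (parenthesized, comma-separated values); r is assigned a dict literal ({key: value})

tuple, dict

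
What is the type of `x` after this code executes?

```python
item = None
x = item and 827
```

'and' returns first falsy value (None)

NoneType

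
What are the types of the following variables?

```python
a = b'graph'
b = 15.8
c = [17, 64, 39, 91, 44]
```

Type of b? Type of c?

b is assigned a number with a decimal point, so it is a float; c is assigned a list literal (square brackets)

float, list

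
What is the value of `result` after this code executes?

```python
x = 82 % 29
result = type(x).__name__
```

x is int; result = 'int'

'int'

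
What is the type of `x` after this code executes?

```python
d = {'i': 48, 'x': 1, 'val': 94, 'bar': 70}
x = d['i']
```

Accessing dict[str, int] with str key returns int

int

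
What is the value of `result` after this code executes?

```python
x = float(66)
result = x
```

x = 66.0; result = 66.0

66.0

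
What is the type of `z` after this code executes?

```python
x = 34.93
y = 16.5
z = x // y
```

float // float = float

float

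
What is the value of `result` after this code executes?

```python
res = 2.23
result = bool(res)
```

res = 2.23; result = True

True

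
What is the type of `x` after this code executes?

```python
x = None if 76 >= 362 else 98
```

76 >= 362 is False, so the else branch is taken

int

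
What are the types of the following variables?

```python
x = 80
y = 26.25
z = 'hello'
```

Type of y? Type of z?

y is assigned a number with a decimal point, so it is a float; z is assigned a quoted string literal, so it is a str

float, str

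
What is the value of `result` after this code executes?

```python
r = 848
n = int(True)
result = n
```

r = 848; n = 1; result = 1

1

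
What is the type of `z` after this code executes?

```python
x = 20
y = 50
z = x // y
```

int // int = int

int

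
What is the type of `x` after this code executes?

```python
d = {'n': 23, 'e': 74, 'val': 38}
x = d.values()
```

.values() returns dict_values view

dict_values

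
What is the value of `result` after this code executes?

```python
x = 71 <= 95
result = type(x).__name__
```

x is bool; result = 'bool'

'bool'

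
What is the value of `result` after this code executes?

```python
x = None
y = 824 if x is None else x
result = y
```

x = None; y = 824; result = 824

824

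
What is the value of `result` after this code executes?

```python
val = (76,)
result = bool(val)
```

val = (76,); result = True

True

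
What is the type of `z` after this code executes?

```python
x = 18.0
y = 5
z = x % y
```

float % int = float

float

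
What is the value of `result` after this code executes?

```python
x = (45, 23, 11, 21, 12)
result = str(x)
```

x = (45, 23, 11, 21, 12); result = '(45, 23, 11, 21, 12)'

'(45, 23, 11, 21, 12)'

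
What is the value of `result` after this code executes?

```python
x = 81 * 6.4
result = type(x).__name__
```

x is float; result = 'float'

'float'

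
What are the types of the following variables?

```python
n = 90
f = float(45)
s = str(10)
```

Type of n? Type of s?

n is assigned a bare integer (no decimal point), so it is an int; s is assigned the result of calling str(), which returns a str

int, str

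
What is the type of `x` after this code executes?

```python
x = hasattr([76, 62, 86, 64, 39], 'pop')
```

hasattr() returns bool

bool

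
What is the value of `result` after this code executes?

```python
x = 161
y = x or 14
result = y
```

x = 161; y = 161; result = 161

161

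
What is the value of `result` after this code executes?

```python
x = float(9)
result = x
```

x = 9.0; result = 9.0

9.0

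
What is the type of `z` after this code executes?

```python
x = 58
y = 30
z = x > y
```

Comparison returns bool

bool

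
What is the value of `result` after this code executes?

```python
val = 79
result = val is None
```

val = 79; result = False

False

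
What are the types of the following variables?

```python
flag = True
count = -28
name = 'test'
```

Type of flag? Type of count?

flag is assigned the constant True, which has type bool; count is assigned a bare integer (no decimal point), so it is an int

bool, int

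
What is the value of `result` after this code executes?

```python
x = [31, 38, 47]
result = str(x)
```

x = [31, 38, 47]; result = '[31, 38, 47]'

'[31, 38, 47]'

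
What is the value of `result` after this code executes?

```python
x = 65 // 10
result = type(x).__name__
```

x is int; result = 'int'

'int'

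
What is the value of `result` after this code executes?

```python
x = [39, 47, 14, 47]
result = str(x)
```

x = [39, 47, 14, 47]; result = '[39, 47, 14, 47]'

'[39, 47, 14, 47]'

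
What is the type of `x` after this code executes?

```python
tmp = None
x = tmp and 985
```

'and' returns first falsy value (None)

NoneType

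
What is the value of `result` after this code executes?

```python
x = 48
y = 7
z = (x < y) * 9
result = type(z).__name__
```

x is int; y is int; z is int; result = 'int'

'int'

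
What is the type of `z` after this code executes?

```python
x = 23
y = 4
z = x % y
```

int % int = int

int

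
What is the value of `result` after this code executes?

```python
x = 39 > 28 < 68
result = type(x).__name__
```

x is bool; result = 'bool'

'bool'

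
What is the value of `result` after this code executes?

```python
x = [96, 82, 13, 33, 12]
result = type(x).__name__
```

x is list; result = 'list'

'list'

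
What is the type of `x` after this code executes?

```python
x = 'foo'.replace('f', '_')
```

str.replace() returns str

str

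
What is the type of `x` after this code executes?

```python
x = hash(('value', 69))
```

hash() returns int

int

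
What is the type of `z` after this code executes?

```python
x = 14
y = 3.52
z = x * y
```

int * float = float

float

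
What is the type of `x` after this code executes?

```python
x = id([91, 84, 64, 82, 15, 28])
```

id() returns int

int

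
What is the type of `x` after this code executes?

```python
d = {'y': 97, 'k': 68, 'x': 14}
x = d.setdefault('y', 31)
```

dict.setdefault() returns the (existing or default) value

int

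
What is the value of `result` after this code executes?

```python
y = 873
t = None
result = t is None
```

y = 873; t = None; result = True

True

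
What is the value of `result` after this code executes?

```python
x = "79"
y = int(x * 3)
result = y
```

x = '79'; y = 797979; result = 797979

797979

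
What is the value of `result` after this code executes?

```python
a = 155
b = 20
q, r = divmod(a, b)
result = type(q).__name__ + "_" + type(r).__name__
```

a is int; b is int; q is int; r is int; result = 'int_int'

'int_int'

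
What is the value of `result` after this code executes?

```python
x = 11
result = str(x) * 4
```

x = 11; result = '11111111'

'11111111'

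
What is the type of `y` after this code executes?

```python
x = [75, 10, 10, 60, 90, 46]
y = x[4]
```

Indexing list[int] returns int

int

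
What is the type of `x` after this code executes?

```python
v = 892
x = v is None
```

'is' comparison returns bool

bool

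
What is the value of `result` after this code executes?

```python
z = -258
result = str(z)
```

z = -258; result = '-258'

'-258'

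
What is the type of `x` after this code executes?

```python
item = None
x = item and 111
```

'and' returns first falsy value (None)

NoneType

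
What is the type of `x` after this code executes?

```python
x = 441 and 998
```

'and' with truthy values returns last operand (int)

int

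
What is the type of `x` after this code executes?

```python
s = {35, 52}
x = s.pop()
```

Popping from set[int] returns int

int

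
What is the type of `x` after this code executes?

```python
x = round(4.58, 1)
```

round() with decimal places returns float

float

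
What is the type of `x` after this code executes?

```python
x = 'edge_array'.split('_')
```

str.split() returns list

list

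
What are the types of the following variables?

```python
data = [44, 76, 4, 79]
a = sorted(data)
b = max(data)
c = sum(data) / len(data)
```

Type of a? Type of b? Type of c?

sorted() returns list; max of ints returns int; int / int = float

list, int, float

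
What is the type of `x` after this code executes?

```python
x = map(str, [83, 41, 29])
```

map() returns a map object

map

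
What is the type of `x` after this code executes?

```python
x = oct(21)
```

oct() returns str representation

str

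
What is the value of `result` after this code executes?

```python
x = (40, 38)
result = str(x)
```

x = (40, 38); result = '(40, 38)'

'(40, 38)'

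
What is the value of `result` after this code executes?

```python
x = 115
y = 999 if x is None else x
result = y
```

x = 115; y = 115; result = 115

115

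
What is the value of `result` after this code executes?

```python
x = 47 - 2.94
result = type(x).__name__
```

x is float; result = 'float'

'float'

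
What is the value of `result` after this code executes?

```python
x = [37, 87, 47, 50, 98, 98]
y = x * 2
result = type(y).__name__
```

x is list; y is list; result = 'list'

'list'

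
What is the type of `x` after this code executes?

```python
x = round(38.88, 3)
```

round() with decimal places returns float

float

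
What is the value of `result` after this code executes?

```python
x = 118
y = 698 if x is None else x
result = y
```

x = 118; y = 118; result = 118

118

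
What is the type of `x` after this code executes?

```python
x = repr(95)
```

repr() returns str

str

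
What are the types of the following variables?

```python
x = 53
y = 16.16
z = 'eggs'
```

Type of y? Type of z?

y is assigned a number with a decimal point, so it is a float; z is assigned a quoted string literal, so it is a str

float, str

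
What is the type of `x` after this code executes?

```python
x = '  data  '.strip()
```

str.strip() returns str

str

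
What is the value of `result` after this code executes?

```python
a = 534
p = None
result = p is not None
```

a = 534; p = None; result = False

False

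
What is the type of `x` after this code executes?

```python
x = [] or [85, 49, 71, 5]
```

'or' returns first truthy value (list)

list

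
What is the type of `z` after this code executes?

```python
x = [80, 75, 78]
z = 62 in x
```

'in' operator returns bool

bool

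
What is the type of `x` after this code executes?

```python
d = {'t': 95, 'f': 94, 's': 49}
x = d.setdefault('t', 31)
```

dict.setdefault() returns the (existing or default) value

int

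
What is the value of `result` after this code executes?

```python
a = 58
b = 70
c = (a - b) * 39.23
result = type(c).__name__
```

a is int; b is int; c is float; result = 'float'

'float'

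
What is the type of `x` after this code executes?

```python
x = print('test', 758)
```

print() returns None

NoneType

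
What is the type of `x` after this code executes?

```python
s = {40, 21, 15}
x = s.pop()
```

Popping from set[int] returns int

int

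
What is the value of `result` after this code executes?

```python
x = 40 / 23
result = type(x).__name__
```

x is float; result = 'float'

'float'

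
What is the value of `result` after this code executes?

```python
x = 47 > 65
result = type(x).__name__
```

x is bool; result = 'bool'

'bool'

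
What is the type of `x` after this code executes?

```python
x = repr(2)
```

repr() returns str

str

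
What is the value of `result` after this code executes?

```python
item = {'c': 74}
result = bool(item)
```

item = {'c': 74}; result = True

True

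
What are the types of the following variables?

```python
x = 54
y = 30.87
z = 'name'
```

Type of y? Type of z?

y is assigned a number with a decimal point, so it is a float; z is assigned a quoted string literal, so it is a str

float, str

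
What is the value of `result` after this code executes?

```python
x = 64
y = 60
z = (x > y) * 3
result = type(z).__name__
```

x is int; y is int; z is int; result = 'int'

'int'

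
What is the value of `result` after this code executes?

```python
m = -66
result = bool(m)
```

m = -66; result = True

True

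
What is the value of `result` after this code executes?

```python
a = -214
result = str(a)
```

a = -214; result = '-214'

'-214'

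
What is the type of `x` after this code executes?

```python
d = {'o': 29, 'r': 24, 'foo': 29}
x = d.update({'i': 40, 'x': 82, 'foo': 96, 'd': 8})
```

dict.update() returns None

NoneType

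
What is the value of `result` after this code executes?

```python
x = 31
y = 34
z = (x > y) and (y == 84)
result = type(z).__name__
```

x is int; y is int; z is bool; result = 'bool'

'bool'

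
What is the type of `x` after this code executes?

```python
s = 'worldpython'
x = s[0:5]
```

Slicing a str returns str

str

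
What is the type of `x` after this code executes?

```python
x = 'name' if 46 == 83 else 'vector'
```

Both branches of conditional are str

str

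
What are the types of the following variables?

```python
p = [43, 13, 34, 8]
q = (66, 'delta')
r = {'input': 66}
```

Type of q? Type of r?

q is assigned a tuple (parenthesized, comma-separated values); r is assigned a dict literal ({key: value})

tuple, dict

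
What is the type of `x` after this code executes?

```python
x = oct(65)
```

oct() returns str representation

str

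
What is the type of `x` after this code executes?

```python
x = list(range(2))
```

list(range()) returns list

list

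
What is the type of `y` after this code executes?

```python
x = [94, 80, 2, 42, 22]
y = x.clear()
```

list.clear() returns None

NoneType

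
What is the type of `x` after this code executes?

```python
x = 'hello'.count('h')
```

str.count() returns int

int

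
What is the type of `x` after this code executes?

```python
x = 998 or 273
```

'or' returns first truthy value (int)

int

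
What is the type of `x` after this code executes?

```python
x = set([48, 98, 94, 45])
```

set() constructor returns set

set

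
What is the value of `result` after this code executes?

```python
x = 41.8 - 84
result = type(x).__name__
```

x is float; result = 'float'

'float'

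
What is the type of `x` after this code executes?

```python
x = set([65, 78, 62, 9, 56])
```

set() constructor returns set

set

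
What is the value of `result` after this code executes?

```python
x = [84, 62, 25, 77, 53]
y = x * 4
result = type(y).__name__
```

x is list; y is list; result = 'list'

'list'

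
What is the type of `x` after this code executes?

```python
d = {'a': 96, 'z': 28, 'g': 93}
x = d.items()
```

dict.items() returns dict_items view

dict_items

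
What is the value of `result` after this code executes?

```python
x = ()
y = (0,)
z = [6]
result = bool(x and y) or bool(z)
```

x = (); y = (0,); z = [6]; result = True

True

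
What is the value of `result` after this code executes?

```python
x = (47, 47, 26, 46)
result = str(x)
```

x = (47, 47, 26, 46); result = '(47, 47, 26, 46)'

'(47, 47, 26, 46)'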